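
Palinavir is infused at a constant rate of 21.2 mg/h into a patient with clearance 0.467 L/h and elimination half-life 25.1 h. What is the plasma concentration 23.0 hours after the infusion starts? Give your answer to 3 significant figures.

21.3 mg/L

Css = rate / CL = 21.2 / 0.467 = 45.40 mg/L
k = ln 2 / 25.1 = 0.02762 h⁻¹
C(t) = Css (1 − e^(−kt)) = 45.40 × (1 − e^(−0.6352)) = 45.40 × 0.4701 ≈ 21.3 mg/L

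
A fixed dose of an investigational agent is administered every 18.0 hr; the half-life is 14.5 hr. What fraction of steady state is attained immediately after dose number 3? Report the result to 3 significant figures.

0.924

k = ln 2 / 14.5 = 0.04780 hr⁻¹
f_n = 1 − e^(−nkτ) = 1 − e^(−3 × 0.04780 × 18.0) = 1 − e^(−2.581) = 1 − 0.07567 ≈ 0.924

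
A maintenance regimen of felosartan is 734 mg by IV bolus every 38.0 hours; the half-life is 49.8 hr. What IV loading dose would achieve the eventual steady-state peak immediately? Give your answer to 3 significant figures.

k = ln 2 / 49.8 = 0.01392 hr⁻¹
Accumulation ratio R = 1 / (1 − e^(−kτ)) = 1 / (1 − e^(−0.01392×38.0)) = 1 / (1 − 0.5892) = 2.435
Loading dose = maintenance dose × R = 734 × 2.435 ≈ 1790 mg

1790 mg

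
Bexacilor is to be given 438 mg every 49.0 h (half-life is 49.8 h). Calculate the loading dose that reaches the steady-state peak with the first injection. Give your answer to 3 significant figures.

k = ln 2 / 49.8 = 0.01392 h⁻¹
Accumulation ratio R = 1 / (1 − e^(−kτ)) = 1 / (1 − e^(−0.01392×49.0)) = 1 / (1 − 0.5056) = 2.023
Loading dose = maintenance dose × R = 438 × 2.023 ≈ 886 mg

886 mg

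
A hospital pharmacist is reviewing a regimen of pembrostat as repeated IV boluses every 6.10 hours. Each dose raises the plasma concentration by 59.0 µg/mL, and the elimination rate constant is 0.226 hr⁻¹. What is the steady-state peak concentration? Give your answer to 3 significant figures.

Fraction remaining after one interval: e^(−kτ) = e^(−0.2260 × 6.10) = 0.2519
R = 1 / (1 − 0.2519) = 1.337
Css,max = 59.0 × 1.337 ≈ 78.9 µg/mL

78.9 µg/mL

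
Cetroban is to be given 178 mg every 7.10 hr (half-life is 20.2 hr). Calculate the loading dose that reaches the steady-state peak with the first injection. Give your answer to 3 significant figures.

823 mg

k = ln 2 / 20.2 = 0.03431 hr⁻¹
Accumulation ratio R = 1 / (1 − e^(−kτ)) = 1 / (1 − e^(−0.03431×7.10)) = 1 / (1 − 0.7838) = 4.625
Loading dose = maintenance dose × R = 178 × 4.625 ≈ 823 mg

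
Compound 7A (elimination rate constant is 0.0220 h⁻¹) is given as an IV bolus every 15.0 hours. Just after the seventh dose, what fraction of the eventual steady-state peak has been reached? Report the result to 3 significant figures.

f_n = 1 − e^(−nkτ) = 1 − e^(−7 × 0.02200 × 15.0) = 1 − e^(−2.310) = 1 − 0.09926 ≈ 0.901

0.901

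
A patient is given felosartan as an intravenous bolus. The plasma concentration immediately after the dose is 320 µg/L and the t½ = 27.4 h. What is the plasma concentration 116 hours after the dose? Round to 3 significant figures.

17.0 µg/L

k = ln 2 / 27.4 = 0.02530 h⁻¹
C(t) = C₀ e^(−kt) = 320 × e^(−0.02530 × 116) = 320 × e^(−2.934) = 320 × 0.05316 ≈ 17.0 µg/L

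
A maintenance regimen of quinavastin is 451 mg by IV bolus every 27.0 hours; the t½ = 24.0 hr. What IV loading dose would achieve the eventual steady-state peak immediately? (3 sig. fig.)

k = ln 2 / 24.0 = 0.02888 hr⁻¹
Accumulation ratio R = 1 / (1 − e^(−kτ)) = 1 / (1 − e^(−0.02888×27.0)) = 1 / (1 − 0.4585) = 1.847
Loading dose = maintenance dose × R = 451 × 1.847 ≈ 833 mg

833 mg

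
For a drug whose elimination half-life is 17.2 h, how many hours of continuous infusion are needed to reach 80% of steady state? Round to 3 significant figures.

39.9 hours

k = ln 2 / 17.2 = 0.04030 h⁻¹
f = 1 − e^(−kt)  ⇒  t = −ln(1 − f) / k
t = −ln(1 − 0.8) / 0.04030 = 1.609 / 0.04030 ≈ 39.9 hours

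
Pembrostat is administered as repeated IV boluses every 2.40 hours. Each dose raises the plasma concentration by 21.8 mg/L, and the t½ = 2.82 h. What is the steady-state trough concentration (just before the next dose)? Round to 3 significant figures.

27.1 mg/L

k = ln 2 / 2.82 = 0.2458 h⁻¹
Fraction remaining after one interval: e^(−kτ) = e^(−0.2458 × 2.40) = 0.5544
R = 1 / (1 − 0.5544) = 2.244
Css,max = 21.8 × 2.244 = 48.92 mg/L
Css,min = Css,max × e^(−kτ) = 48.92 × 0.5544 ≈ 27.1 mg/L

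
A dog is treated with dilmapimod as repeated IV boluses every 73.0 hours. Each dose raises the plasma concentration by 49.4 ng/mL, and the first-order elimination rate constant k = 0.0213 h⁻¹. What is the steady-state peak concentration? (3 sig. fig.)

Fraction remaining after one interval: e^(−kτ) = e^(−0.02130 × 73.0) = 0.2112
R = 1 / (1 − 0.2112) = 1.268
Css,max = 49.4 × 1.268 ≈ 62.6 ng/mL

62.6 ng/mL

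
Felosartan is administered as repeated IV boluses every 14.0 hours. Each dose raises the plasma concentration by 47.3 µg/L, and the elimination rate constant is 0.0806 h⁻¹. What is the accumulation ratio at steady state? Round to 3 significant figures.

Fraction remaining after one interval: e^(−kτ) = e^(−0.08060 × 14.0) = 0.3236
R = 1 / (1 − 0.3236) = 1 / 0.6764 ≈ 1.48

1.48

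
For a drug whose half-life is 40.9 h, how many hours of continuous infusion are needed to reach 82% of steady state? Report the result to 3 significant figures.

101 hours

k = ln 2 / 40.9 = 0.01695 h⁻¹
f = 1 − e^(−kt)  ⇒  t = −ln(1 − f) / k
t = −ln(1 − 0.82) / 0.01695 = 1.715 / 0.01695 ≈ 101 hours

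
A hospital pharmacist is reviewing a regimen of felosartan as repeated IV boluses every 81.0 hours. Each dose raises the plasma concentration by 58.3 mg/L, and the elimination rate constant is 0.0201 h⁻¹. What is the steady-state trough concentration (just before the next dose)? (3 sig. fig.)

Fraction remaining after one interval: e^(−kτ) = e^(−0.02010 × 81.0) = 0.1963
R = 1 / (1 − 0.1963) = 1.244
Css,max = 58.3 × 1.244 = 72.54 mg/L
Css,min = Css,max × e^(−kτ) = 72.54 × 0.1963 ≈ 14.2 mg/L

14.2 mg/L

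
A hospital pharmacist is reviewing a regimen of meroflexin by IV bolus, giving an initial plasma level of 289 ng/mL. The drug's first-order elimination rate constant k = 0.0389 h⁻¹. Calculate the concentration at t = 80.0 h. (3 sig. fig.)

12.9 ng/mL

C(t) = C₀ e^(−kt) = 289 × e^(−0.03890 × 80.0) = 289 × e^(−3.112) = 289 × 0.04451 ≈ 12.9 ng/mL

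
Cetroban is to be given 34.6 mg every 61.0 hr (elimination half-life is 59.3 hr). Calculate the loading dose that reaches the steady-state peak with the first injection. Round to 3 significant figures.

k = ln 2 / 59.3 = 0.01169 hr⁻¹
Accumulation ratio R = 1 / (1 − e^(−kτ)) = 1 / (1 − e^(−0.01169×61.0)) = 1 / (1 − 0.4902) = 1.961
Loading dose = maintenance dose × R = 34.6 × 1.961 ≈ 67.9 mg

67.9 mg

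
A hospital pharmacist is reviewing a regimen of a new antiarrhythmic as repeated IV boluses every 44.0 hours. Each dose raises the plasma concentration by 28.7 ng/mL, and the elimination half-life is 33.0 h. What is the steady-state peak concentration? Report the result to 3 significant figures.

47.6 ng/mL

k = ln 2 / 33.0 = 0.02100 h⁻¹
Fraction remaining after one interval: e^(−kτ) = e^(−0.02100 × 44.0) = 0.3969
R = 1 / (1 − 0.3969) = 1.658
Css,max = 28.7 × 1.658 ≈ 47.6 ng/mL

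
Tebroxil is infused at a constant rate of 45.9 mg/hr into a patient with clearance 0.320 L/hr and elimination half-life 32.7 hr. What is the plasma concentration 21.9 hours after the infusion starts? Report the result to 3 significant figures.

53.3 µg/mL

Css = rate / CL = 45.9 / 0.320 = 143.4 µg/mL
k = ln 2 / 32.7 = 0.02120 hr⁻¹
C(t) = Css (1 − e^(−kt)) = 143.4 × (1 − e^(−0.4642)) = 143.4 × 0.3714 ≈ 53.3 µg/mL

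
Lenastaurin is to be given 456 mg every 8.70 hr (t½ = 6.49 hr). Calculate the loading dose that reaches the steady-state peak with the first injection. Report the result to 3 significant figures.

k = ln 2 / 6.49 = 0.1068 hr⁻¹
Accumulation ratio R = 1 / (1 − e^(−kτ)) = 1 / (1 − e^(−0.1068×8.70)) = 1 / (1 − 0.3949) = 1.653
Loading dose = maintenance dose × R = 456 × 1.653 ≈ 754 mg

754 mg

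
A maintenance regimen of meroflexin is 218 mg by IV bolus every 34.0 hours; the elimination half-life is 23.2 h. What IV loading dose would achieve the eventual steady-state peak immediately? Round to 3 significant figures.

k = ln 2 / 23.2 = 0.02988 h⁻¹
Accumulation ratio R = 1 / (1 − e^(−kτ)) = 1 / (1 − e^(−0.02988×34.0)) = 1 / (1 − 0.3621) = 1.568
Loading dose = maintenance dose × R = 218 × 1.568 ≈ 342 mg

342 mg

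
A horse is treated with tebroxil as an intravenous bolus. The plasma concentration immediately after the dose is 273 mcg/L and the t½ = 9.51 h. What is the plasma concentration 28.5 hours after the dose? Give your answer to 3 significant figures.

34.2 mcg/L

k = ln 2 / 9.51 = 0.07289 h⁻¹
28.5 h is 2.997 half-lives, so C = 273 × (1/2)^2.997 = 273 × 0.1253 ≈ 34.2 mcg/L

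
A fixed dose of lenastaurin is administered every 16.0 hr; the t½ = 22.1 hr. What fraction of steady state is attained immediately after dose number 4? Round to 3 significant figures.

k = ln 2 / 22.1 = 0.03136 hr⁻¹
f_n = 1 − e^(−nkτ) = 1 − e^(−4 × 0.03136 × 16.0) = 1 − e^(−2.007) = 1 − 0.1344 ≈ 0.866

0.866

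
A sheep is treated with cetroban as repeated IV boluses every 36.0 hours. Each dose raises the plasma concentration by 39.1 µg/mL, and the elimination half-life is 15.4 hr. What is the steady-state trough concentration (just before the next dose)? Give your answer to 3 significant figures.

k = ln 2 / 15.4 = 0.04501 hr⁻¹
Fraction remaining after one interval: e^(−kτ) = e^(−0.04501 × 36.0) = 0.1978
R = 1 / (1 − 0.1978) = 1.247
Css,max = 39.1 × 1.247 = 48.74 µg/mL
Css,min = Css,max × e^(−kτ) = 48.74 × 0.1978 ≈ 9.64 µg/mL

9.64 µg/mL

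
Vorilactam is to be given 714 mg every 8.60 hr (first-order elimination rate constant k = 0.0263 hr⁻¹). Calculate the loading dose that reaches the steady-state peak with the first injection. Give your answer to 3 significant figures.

3530 mg

Accumulation ratio R = 1 / (1 − e^(−kτ)) = 1 / (1 − e^(−0.02630×8.60)) = 1 / (1 − 0.7976) = 4.940
Loading dose = maintenance dose × R = 714 × 4.940 ≈ 3530 mg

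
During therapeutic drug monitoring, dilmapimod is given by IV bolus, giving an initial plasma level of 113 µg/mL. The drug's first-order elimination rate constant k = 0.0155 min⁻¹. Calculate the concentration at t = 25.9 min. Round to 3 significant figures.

C(t) = C₀ e^(−kt) = 113 × e^(−0.01550 × 25.9) = 113 × e^(−0.4014) = 113 × 0.6693 ≈ 75.6 µg/mL

75.6 µg/mL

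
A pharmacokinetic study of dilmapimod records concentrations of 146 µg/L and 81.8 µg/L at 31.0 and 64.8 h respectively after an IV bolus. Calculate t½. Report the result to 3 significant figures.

40.4 hours

k = ln(C₁/C₂) / (t₂ − t₁) = ln(146/81.8) / (64.8 − 31.0)
  = 0.5793 / 33.80 = 0.01714 h⁻¹
t½ = ln 2 / k = ln 2 / 0.01714 ≈ 40.4 hours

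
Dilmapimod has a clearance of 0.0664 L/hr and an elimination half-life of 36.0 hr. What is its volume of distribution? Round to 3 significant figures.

3.45 L

k = ln 2 / t½ = ln 2 / 36.0 = 0.01925 hr⁻¹
V = CL / k = 0.0664 / 0.01925 ≈ 3.45 L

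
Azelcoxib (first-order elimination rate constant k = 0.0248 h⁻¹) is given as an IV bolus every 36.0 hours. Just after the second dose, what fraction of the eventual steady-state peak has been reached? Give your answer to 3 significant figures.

f_n = 1 − e^(−nkτ) = 1 − e^(−2 × 0.02480 × 36.0) = 1 − e^(−1.786) = 1 − 0.1677 ≈ 0.832

0.832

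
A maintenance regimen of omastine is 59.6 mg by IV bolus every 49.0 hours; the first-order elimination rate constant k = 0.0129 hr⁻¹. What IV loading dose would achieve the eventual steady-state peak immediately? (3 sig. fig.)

Accumulation ratio R = 1 / (1 − e^(−kτ)) = 1 / (1 − e^(−0.01290×49.0)) = 1 / (1 − 0.5315) = 2.134
Loading dose = maintenance dose × R = 59.6 × 2.134 ≈ 127 mg

127 mg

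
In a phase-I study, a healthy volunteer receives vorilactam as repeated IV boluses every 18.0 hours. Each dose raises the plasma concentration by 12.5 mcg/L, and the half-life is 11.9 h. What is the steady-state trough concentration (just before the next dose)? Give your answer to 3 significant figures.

k = ln 2 / 11.9 = 0.05825 h⁻¹
Fraction remaining after one interval: e^(−kτ) = e^(−0.05825 × 18.0) = 0.3505
R = 1 / (1 − 0.3505) = 1.540
Css,max = 12.5 × 1.540 = 19.24 mcg/L
Css,min = Css,max × e^(−kτ) = 19.24 × 0.3505 ≈ 6.74 mcg/L

6.74 mcg/L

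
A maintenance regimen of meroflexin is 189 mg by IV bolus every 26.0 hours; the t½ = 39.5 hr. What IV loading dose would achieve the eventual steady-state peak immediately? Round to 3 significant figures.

k = ln 2 / 39.5 = 0.01755 hr⁻¹
Accumulation ratio R = 1 / (1 − e^(−kτ)) = 1 / (1 − e^(−0.01755×26.0)) = 1 / (1 − 0.6337) = 2.730
Loading dose = maintenance dose × R = 189 × 2.730 ≈ 516 mg

516 mg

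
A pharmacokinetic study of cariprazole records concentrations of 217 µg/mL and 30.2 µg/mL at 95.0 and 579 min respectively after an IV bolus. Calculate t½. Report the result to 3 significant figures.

170 minutes

k = ln(C₁/C₂) / (t₂ − t₁) = ln(217/30.2) / (579 − 95.0)
  = 1.972 / 484.0 = 0.004074 min⁻¹
t½ = ln 2 / k = ln 2 / 0.004074 ≈ 170 minutes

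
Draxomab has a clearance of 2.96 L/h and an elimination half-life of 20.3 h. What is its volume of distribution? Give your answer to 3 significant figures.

86.7 L

k = ln 2 / t½ = ln 2 / 20.3 = 0.03415 h⁻¹
V = CL / k = 2.96 / 0.03415 ≈ 86.7 L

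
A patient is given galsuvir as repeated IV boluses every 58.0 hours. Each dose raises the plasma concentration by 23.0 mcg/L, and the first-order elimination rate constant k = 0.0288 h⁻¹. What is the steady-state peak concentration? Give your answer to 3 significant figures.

28.3 mcg/L

Fraction remaining after one interval: e^(−kτ) = e^(−0.02880 × 58.0) = 0.1882
R = 1 / (1 − 0.1882) = 1.232
Css,max = 23.0 × 1.232 ≈ 28.3 mcg/L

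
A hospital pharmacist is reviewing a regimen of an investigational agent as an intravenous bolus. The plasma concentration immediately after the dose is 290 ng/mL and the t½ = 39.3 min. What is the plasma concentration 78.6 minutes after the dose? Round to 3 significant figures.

72.5 ng/mL

k = ln 2 / 39.3 = 0.01764 min⁻¹
C(t) = C₀ e^(−kt) = 290 × e^(−0.01764 × 78.6) = 290 × e^(−1.386) = 290 × 0.2500 ≈ 72.5 ng/mL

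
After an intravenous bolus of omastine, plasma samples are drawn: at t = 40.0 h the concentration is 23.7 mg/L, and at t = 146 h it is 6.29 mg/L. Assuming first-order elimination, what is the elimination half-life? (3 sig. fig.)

55.4 hours

k = ln(C₁/C₂) / (t₂ − t₁) = ln(23.7/6.29) / (146 − 40.0)
  = 1.327 / 106.0 = 0.01251 h⁻¹
t½ = ln 2 / k = ln 2 / 0.01251 ≈ 55.4 hours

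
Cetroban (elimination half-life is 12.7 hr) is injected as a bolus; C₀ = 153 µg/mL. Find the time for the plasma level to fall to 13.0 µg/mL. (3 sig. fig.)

45.2 hours

k = ln 2 / 12.7 = 0.05458 hr⁻¹
C(t) = C₀ e^(−kt)  ⇒  t = ln(C₀/C) / k
t = ln(153/13.0) / 0.05458 = 2.465 / 0.05458 ≈ 45.2 hours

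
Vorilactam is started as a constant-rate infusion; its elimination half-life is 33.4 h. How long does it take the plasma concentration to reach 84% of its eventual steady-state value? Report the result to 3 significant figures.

88.3 hours

k = ln 2 / 33.4 = 0.02075 h⁻¹
f = 1 − e^(−kt)  ⇒  t = −ln(1 − f) / k
t = −ln(1 − 0.84) / 0.02075 = 1.833 / 0.02075 ≈ 88.3 hours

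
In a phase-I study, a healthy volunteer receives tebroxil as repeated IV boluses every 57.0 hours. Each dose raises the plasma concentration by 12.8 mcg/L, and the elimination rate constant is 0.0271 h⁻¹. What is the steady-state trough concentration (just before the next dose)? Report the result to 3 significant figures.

3.47 mcg/L

Fraction remaining after one interval: e^(−kτ) = e^(−0.02710 × 57.0) = 0.2134
R = 1 / (1 − 0.2134) = 1.271
Css,max = 12.8 × 1.271 = 16.27 mcg/L
Css,min = Css,max × e^(−kτ) = 16.27 × 0.2134 ≈ 3.47 mcg/L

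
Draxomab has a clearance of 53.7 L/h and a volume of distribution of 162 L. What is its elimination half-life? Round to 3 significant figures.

2.09 hours

k = CL / V = 53.7 / 162 = 0.3315 h⁻¹
t½ = ln 2 / k = ln 2 / 0.3315 ≈ 2.09 hours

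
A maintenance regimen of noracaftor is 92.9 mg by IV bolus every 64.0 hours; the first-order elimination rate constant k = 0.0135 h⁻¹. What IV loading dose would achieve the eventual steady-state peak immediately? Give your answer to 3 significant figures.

Accumulation ratio R = 1 / (1 − e^(−kτ)) = 1 / (1 − e^(−0.01350×64.0)) = 1 / (1 − 0.4215) = 1.729
Loading dose = maintenance dose × R = 92.9 × 1.729 ≈ 161 mg

161 mg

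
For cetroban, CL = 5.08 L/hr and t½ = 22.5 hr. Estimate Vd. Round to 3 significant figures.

k = ln 2 / t½ = ln 2 / 22.5 = 0.03081 hr⁻¹
V = CL / k = 5.08 / 0.03081 ≈ 165 L

165 L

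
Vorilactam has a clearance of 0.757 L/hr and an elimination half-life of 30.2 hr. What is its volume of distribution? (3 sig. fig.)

k = ln 2 / t½ = ln 2 / 30.2 = 0.02295 hr⁻¹
V = CL / k = 0.757 / 0.02295 ≈ 33.0 L

33.0 L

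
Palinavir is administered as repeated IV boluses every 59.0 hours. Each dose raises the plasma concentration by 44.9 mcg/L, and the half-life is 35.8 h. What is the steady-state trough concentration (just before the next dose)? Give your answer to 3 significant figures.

21.0 mcg/L

k = ln 2 / 35.8 = 0.01936 h⁻¹
Fraction remaining after one interval: e^(−kτ) = e^(−0.01936 × 59.0) = 0.3191
R = 1 / (1 − 0.3191) = 1.469
Css,max = 44.9 × 1.469 = 65.94 mcg/L
Css,min = Css,max × e^(−kτ) = 65.94 × 0.3191 ≈ 21.0 mcg/L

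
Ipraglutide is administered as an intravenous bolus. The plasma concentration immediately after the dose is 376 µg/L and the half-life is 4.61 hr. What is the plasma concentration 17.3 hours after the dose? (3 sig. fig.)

27.9 µg/L

k = ln 2 / 4.61 = 0.1504 hr⁻¹
C(t) = C₀ e^(−kt) = 376 × e^(−0.1504 × 17.3) = 376 × e^(−2.601) = 376 × 0.07419 ≈ 27.9 µg/L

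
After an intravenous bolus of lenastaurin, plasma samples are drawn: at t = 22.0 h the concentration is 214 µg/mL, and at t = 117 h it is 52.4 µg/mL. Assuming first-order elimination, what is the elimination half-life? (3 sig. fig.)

46.8 hours

k = ln(C₁/C₂) / (t₂ − t₁) = ln(214/52.4) / (117 − 22.0)
  = 1.407 / 95.00 = 0.01481 h⁻¹
t½ = ln 2 / k = ln 2 / 0.01481 ≈ 46.8 hours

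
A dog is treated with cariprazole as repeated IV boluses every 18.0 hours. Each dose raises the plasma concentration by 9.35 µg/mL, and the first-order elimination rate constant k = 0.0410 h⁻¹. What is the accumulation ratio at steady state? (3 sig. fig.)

Fraction remaining after one interval: e^(−kτ) = e^(−0.04100 × 18.0) = 0.4781
R = 1 / (1 − 0.4781) = 1 / 0.5219 ≈ 1.92

1.92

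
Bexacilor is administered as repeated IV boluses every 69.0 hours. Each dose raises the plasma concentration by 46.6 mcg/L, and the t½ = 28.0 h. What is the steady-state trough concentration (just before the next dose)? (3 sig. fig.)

k = ln 2 / 28.0 = 0.02476 h⁻¹
Fraction remaining after one interval: e^(−kτ) = e^(−0.02476 × 69.0) = 0.1812
R = 1 / (1 − 0.1812) = 1.221
Css,max = 46.6 × 1.221 = 56.91 mcg/L
Css,min = Css,max × e^(−kτ) = 56.91 × 0.1812 ≈ 10.3 mcg/L

10.3 mcg/L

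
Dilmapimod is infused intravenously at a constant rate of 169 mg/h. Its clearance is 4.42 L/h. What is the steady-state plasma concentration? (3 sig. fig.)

Css = infusion rate / CL = 169 / 4.42 ≈ 38.2 mg/L

38.2 mg/L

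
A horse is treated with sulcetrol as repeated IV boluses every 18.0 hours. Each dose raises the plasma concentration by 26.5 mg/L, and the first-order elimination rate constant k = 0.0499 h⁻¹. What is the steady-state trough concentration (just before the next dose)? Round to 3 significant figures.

Fraction remaining after one interval: e^(−kτ) = e^(−0.04990 × 18.0) = 0.4073
R = 1 / (1 − 0.4073) = 1.687
Css,max = 26.5 × 1.687 = 44.71 mg/L
Css,min = Css,max × e^(−kτ) = 44.71 × 0.4073 ≈ 18.2 mg/L

18.2 mg/L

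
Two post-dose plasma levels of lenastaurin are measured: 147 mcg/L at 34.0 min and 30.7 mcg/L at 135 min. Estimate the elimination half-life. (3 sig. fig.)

k = ln(C₁/C₂) / (t₂ − t₁) = ln(147/30.7) / (135 − 34.0)
  = 1.566 / 101.0 = 0.01551 min⁻¹
t½ = ln 2 / k = ln 2 / 0.01551 ≈ 44.7 minutes

44.7 minutes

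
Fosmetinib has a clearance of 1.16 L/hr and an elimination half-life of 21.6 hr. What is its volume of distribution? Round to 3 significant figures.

36.1 L

k = ln 2 / t½ = ln 2 / 21.6 = 0.03209 hr⁻¹
V = CL / k = 1.16 / 0.03209 ≈ 36.1 L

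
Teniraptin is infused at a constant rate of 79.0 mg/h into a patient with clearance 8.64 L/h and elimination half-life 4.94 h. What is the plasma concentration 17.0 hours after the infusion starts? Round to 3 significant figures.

Css = rate / CL = 79.0 / 8.64 = 9.144 µg/mL
k = ln 2 / 4.94 = 0.1403 h⁻¹
C(t) = Css (1 − e^(−kt)) = 9.144 × (1 − e^(−2.385)) = 9.144 × 0.9079 ≈ 8.30 µg/mL

8.30 µg/mL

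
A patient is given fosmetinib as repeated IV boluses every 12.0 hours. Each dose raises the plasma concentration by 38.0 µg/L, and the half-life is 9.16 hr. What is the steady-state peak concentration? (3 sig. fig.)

k = ln 2 / 9.16 = 0.07567 hr⁻¹
Fraction remaining after one interval: e^(−kτ) = e^(−0.07567 × 12.0) = 0.4033
R = 1 / (1 − 0.4033) = 1.676
Css,max = 38.0 × 1.676 ≈ 63.7 µg/L

63.7 µg/L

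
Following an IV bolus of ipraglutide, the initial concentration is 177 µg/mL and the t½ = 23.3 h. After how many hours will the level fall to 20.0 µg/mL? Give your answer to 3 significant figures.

k = ln 2 / 23.3 = 0.02975 h⁻¹
C(t) = C₀ e^(−kt)  ⇒  t = ln(C₀/C) / k
t = ln(177/20.0) / 0.02975 = 2.180 / 0.02975 ≈ 73.3 hours

73.3 hours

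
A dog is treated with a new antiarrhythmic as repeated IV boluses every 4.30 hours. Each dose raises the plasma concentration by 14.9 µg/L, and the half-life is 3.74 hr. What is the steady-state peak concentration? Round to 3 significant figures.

k = ln 2 / 3.74 = 0.1853 hr⁻¹
Fraction remaining after one interval: e^(−kτ) = e^(−0.1853 × 4.30) = 0.4507
R = 1 / (1 − 0.4507) = 1.821
Css,max = 14.9 × 1.821 ≈ 27.1 µg/L

27.1 µg/L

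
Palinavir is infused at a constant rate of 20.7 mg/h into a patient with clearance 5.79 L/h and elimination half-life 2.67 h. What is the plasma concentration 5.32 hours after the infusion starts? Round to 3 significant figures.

2.68 µg/mL

Css = rate / CL = 20.7 / 5.79 = 3.575 µg/mL
k = ln 2 / 2.67 = 0.2596 h⁻¹
C(t) = Css (1 − e^(−kt)) = 3.575 × (1 − e^(−1.381)) = 3.575 × 0.7487 ≈ 2.68 µg/mL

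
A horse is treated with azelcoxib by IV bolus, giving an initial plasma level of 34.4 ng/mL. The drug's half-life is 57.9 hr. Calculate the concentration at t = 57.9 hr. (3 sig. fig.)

k = ln 2 / 57.9 = 0.01197 hr⁻¹
C(t) = C₀ e^(−kt) = 34.4 × e^(−0.01197 × 57.9) = 34.4 × e^(−0.6931) = 34.4 × 0.5000 ≈ 17.2 ng/mL

17.2 ng/mL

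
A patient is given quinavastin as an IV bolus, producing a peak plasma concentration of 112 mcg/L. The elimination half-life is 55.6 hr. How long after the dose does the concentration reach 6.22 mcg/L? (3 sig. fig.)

k = ln 2 / 55.6 = 0.01247 hr⁻¹
C(t) = C₀ e^(−kt)  ⇒  t = ln(C₀/C) / k
t = ln(112/6.22) / 0.01247 = 2.891 / 0.01247 ≈ 232 hours

232 hours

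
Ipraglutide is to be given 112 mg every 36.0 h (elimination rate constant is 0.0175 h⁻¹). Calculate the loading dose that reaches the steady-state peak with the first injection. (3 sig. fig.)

Accumulation ratio R = 1 / (1 − e^(−kτ)) = 1 / (1 − e^(−0.01750×36.0)) = 1 / (1 − 0.5326) = 2.139
Loading dose = maintenance dose × R = 112 × 2.139 ≈ 240 mg

240 mg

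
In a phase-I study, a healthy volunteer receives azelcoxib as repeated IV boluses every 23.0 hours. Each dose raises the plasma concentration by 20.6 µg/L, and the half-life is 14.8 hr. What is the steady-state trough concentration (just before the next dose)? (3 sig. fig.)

10.6 µg/L

k = ln 2 / 14.8 = 0.04683 hr⁻¹
Fraction remaining after one interval: e^(−kτ) = e^(−0.04683 × 23.0) = 0.3406
R = 1 / (1 − 0.3406) = 1.516
Css,max = 20.6 × 1.516 = 31.24 µg/L
Css,min = Css,max × e^(−kτ) = 31.24 × 0.3406 ≈ 10.6 µg/L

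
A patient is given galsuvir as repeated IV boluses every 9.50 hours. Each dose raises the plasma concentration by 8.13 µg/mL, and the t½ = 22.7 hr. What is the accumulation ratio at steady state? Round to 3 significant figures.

3.97

k = ln 2 / 22.7 = 0.03054 hr⁻¹
Fraction remaining after one interval: e^(−kτ) = e^(−0.03054 × 9.50) = 0.7482
R = 1 / (1 − 0.7482) = 1 / 0.2518 ≈ 3.97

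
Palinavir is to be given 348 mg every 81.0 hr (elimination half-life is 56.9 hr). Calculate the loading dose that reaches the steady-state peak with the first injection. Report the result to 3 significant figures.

k = ln 2 / 56.9 = 0.01218 hr⁻¹
Accumulation ratio R = 1 / (1 − e^(−kτ)) = 1 / (1 − e^(−0.01218×81.0)) = 1 / (1 − 0.3728) = 1.594
Loading dose = maintenance dose × R = 348 × 1.594 ≈ 555 mg

555 mg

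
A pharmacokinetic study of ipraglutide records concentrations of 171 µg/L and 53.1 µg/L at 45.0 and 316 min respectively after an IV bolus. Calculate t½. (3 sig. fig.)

k = ln(C₁/C₂) / (t₂ − t₁) = ln(171/53.1) / (316 − 45.0)
  = 1.169 / 271.0 = 0.004315 min⁻¹
t½ = ln 2 / k = ln 2 / 0.004315 ≈ 161 minutes

161 minutes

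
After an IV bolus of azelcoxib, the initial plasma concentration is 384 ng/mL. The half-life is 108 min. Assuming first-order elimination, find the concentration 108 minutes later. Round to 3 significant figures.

k = ln 2 / 108 = 0.006418 min⁻¹
C(t) = C₀ e^(−kt) = 384 × e^(−0.006418 × 108) = 384 × e^(−0.6931) = 384 × 0.5000 ≈ 192 ng/mL

192 ng/mL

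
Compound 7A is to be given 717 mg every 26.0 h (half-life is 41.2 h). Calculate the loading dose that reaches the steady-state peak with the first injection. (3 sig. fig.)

k = ln 2 / 41.2 = 0.01682 h⁻¹
Accumulation ratio R = 1 / (1 − e^(−kτ)) = 1 / (1 − e^(−0.01682×26.0)) = 1 / (1 − 0.6457) = 2.822
Loading dose = maintenance dose × R = 717 × 2.822 ≈ 2020 mg

2020 mg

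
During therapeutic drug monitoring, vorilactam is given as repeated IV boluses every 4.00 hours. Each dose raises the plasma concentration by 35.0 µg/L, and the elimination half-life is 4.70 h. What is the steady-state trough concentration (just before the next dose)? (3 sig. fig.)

k = ln 2 / 4.70 = 0.1475 h⁻¹
Fraction remaining after one interval: e^(−kτ) = e^(−0.1475 × 4.00) = 0.5544
R = 1 / (1 − 0.5544) = 2.244
Css,max = 35.0 × 2.244 = 78.54 µg/L
Css,min = Css,max × e^(−kτ) = 78.54 × 0.5544 ≈ 43.5 µg/L

43.5 µg/L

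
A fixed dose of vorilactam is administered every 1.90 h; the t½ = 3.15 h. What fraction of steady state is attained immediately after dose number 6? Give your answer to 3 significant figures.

k = ln 2 / 3.15 = 0.2200 h⁻¹
f_n = 1 − e^(−nkτ) = 1 − e^(−6 × 0.2200 × 1.90) = 1 − e^(−2.509) = 1 − 0.08139 ≈ 0.919

0.919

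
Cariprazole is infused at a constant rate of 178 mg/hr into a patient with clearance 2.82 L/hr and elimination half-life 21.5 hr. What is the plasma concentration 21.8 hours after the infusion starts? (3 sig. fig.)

31.9 mg/L

Css = rate / CL = 178 / 2.82 = 63.12 mg/L
k = ln 2 / 21.5 = 0.03224 hr⁻¹
C(t) = Css (1 − e^(−kt)) = 63.12 × (1 − e^(−0.7028)) = 63.12 × 0.5048 ≈ 31.9 mg/L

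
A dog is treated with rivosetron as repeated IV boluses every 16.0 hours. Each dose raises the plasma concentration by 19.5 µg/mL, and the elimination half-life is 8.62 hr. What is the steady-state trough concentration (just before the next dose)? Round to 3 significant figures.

k = ln 2 / 8.62 = 0.08041 hr⁻¹
Fraction remaining after one interval: e^(−kτ) = e^(−0.08041 × 16.0) = 0.2762
R = 1 / (1 − 0.2762) = 1.382
Css,max = 19.5 × 1.382 = 26.94 µg/mL
Css,min = Css,max × e^(−kτ) = 26.94 × 0.2762 ≈ 7.44 µg/mL

7.44 µg/mL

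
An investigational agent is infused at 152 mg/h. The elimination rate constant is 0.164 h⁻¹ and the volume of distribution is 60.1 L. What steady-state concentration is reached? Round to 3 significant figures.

15.4 µg/mL

CL = k · V = 0.164 × 60.1 = 9.856 L/h
Css = rate / CL = 152 / 9.856 ≈ 15.4 µg/mL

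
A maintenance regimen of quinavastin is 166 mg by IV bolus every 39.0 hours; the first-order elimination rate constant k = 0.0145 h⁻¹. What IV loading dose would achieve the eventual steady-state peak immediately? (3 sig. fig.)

Accumulation ratio R = 1 / (1 − e^(−kτ)) = 1 / (1 − e^(−0.01450×39.0)) = 1 / (1 − 0.5681) = 2.315
Loading dose = maintenance dose × R = 166 × 2.315 ≈ 384 mg

384 mg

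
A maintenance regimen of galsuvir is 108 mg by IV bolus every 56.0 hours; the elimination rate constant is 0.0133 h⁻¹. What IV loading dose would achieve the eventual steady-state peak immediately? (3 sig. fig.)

206 mg

Accumulation ratio R = 1 / (1 − e^(−kτ)) = 1 / (1 − e^(−0.01330×56.0)) = 1 / (1 − 0.4748) = 1.904
Loading dose = maintenance dose × R = 108 × 1.904 ≈ 206 mg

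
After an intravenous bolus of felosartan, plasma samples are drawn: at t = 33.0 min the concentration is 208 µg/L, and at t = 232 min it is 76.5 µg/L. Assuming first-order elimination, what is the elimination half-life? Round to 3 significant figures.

k = ln(C₁/C₂) / (t₂ − t₁) = ln(208/76.5) / (232 − 33.0)
  = 1.000 / 199.0 = 0.005026 min⁻¹
t½ = ln 2 / k = ln 2 / 0.005026 ≈ 138 minutes

138 minutes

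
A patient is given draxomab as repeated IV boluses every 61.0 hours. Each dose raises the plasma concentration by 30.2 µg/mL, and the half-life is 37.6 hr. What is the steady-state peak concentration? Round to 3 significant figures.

k = ln 2 / 37.6 = 0.01843 hr⁻¹
Fraction remaining after one interval: e^(−kτ) = e^(−0.01843 × 61.0) = 0.3248
R = 1 / (1 − 0.3248) = 1.481
Css,max = 30.2 × 1.481 ≈ 44.7 µg/mL

44.7 µg/mL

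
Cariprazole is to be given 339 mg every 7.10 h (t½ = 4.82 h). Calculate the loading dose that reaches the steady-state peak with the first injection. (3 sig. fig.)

530 mg

k = ln 2 / 4.82 = 0.1438 h⁻¹
Accumulation ratio R = 1 / (1 − e^(−kτ)) = 1 / (1 − e^(−0.1438×7.10)) = 1 / (1 − 0.3602) = 1.563
Loading dose = maintenance dose × R = 339 × 1.563 ≈ 530 mg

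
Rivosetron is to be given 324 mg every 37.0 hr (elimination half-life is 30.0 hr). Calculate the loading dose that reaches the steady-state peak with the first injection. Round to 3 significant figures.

564 mg

k = ln 2 / 30.0 = 0.02310 hr⁻¹
Accumulation ratio R = 1 / (1 − e^(−kτ)) = 1 / (1 − e^(−0.02310×37.0)) = 1 / (1 − 0.4253) = 1.740
Loading dose = maintenance dose × R = 324 × 1.740 ≈ 564 mg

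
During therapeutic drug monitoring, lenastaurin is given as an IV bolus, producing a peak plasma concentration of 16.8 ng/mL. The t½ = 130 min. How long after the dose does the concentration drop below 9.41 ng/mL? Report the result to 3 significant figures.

k = ln 2 / 130 = 0.005332 min⁻¹
C(t) = C₀ e^(−kt)  ⇒  t = ln(C₀/C) / k
t = ln(16.8/9.41) / 0.005332 = 0.5796 / 0.005332 ≈ 109 minutes

109 minutes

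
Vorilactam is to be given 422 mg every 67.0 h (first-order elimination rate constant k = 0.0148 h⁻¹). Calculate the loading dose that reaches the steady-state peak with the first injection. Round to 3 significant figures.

671 mg

Accumulation ratio R = 1 / (1 − e^(−kτ)) = 1 / (1 − e^(−0.01480×67.0)) = 1 / (1 − 0.3710) = 1.590
Loading dose = maintenance dose × R = 422 × 1.590 ≈ 671 mg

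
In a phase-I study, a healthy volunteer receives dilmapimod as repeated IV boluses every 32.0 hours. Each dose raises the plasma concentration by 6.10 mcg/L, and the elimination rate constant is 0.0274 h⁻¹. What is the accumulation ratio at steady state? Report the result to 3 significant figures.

Fraction remaining after one interval: e^(−kτ) = e^(−0.02740 × 32.0) = 0.4161
R = 1 / (1 − 0.4161) = 1 / 0.5839 ≈ 1.71

1.71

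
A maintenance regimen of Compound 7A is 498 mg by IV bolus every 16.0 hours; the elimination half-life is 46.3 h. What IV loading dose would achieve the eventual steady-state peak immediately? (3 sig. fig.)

k = ln 2 / 46.3 = 0.01497 h⁻¹
Accumulation ratio R = 1 / (1 − e^(−kτ)) = 1 / (1 − e^(−0.01497×16.0)) = 1 / (1 − 0.7870) = 4.695
Loading dose = maintenance dose × R = 498 × 4.695 ≈ 2340 mg

2340 mg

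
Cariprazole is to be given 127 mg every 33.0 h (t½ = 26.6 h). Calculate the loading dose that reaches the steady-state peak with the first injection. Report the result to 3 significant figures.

k = ln 2 / 26.6 = 0.02606 h⁻¹
Accumulation ratio R = 1 / (1 − e^(−kτ)) = 1 / (1 − e^(−0.02606×33.0)) = 1 / (1 − 0.4232) = 1.734
Loading dose = maintenance dose × R = 127 × 1.734 ≈ 220 mg

220 mg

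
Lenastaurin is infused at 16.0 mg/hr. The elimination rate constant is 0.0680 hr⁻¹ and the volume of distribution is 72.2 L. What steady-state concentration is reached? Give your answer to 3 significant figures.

CL = k · V = 0.0680 × 72.2 = 4.910 L/hr
Css = rate / CL = 16.0 / 4.910 ≈ 3.26 µg/mL

3.26 µg/mL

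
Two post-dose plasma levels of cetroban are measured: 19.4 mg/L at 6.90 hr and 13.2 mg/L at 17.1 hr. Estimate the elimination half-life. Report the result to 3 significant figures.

18.4 hours

k = ln(C₁/C₂) / (t₂ − t₁) = ln(19.4/13.2) / (17.1 − 6.90)
  = 0.3851 / 10.20 = 0.03775 hr⁻¹
t½ = ln 2 / k = ln 2 / 0.03775 ≈ 18.4 hours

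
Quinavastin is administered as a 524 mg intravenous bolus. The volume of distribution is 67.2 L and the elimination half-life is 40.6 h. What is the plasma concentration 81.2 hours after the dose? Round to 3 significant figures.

1.95 µg/mL

C₀ = dose / V = 524 / 67.2 = 7.798 µg/mL
k = ln 2 / 40.6 = 0.01707 h⁻¹
C(t) = C₀ e^(−kt) = 7.798 × e^(−0.01707 × 81.2) = 7.798 × e^(−1.386) = 7.798 × 0.2500 ≈ 1.95 µg/mL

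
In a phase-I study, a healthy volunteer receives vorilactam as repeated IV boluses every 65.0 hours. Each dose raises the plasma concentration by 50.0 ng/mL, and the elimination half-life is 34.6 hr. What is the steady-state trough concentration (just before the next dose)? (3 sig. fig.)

k = ln 2 / 34.6 = 0.02003 hr⁻¹
Fraction remaining after one interval: e^(−kτ) = e^(−0.02003 × 65.0) = 0.2719
R = 1 / (1 − 0.2719) = 1.374
Css,max = 50.0 × 1.374 = 68.68 ng/mL
Css,min = Css,max × e^(−kτ) = 68.68 × 0.2719 ≈ 18.7 ng/mL

18.7 ng/mL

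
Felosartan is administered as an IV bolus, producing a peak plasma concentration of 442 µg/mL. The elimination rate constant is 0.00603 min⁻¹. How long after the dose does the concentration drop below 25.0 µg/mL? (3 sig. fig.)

476 minutes

C(t) = C₀ e^(−kt)  ⇒  t = ln(C₀/C) / k
t = ln(442/25.0) / 0.006030 = 2.872 / 0.006030 ≈ 476 minutes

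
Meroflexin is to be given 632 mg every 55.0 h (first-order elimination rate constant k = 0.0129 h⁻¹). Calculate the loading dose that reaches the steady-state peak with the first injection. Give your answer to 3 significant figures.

Accumulation ratio R = 1 / (1 − e^(−kτ)) = 1 / (1 − e^(−0.01290×55.0)) = 1 / (1 − 0.4919) = 1.968
Loading dose = maintenance dose × R = 632 × 1.968 ≈ 1240 mg

1240 mg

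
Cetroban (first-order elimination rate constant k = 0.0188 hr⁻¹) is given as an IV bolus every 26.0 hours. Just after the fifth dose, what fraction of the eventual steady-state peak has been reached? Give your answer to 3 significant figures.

f_n = 1 − e^(−nkτ) = 1 − e^(−5 × 0.01880 × 26.0) = 1 − e^(−2.444) = 1 − 0.08681 ≈ 0.913

0.913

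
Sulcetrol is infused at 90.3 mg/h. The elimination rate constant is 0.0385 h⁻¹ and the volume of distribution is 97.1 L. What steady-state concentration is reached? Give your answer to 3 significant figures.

CL = k · V = 0.0385 × 97.1 = 3.738 L/h
Css = rate / CL = 90.3 / 3.738 ≈ 24.2 µg/mL

24.2 µg/mL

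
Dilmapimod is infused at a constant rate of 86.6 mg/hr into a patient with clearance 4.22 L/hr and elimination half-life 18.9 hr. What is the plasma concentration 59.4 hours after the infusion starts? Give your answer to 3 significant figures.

18.2 mg/L

Css = rate / CL = 86.6 / 4.22 = 20.52 mg/L
k = ln 2 / 18.9 = 0.03667 hr⁻¹
C(t) = Css (1 − e^(−kt)) = 20.52 × (1 − e^(−2.178)) = 20.52 × 0.8868 ≈ 18.2 mg/L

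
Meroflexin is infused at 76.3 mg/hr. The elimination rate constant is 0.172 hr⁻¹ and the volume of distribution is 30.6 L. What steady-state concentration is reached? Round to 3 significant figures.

14.5 µg/mL

CL = k · V = 0.172 × 30.6 = 5.263 L/hr
Css = rate / CL = 76.3 / 5.263 ≈ 14.5 µg/mL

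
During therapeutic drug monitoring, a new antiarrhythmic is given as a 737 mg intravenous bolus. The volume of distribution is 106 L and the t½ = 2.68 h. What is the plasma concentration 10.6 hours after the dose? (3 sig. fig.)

0.448 µg/mL

C₀ = dose / V = 737 / 106 = 6.953 µg/mL
k = ln 2 / 2.68 = 0.2586 h⁻¹
C(t) = C₀ e^(−kt) = 6.953 × e^(−0.2586 × 10.6) = 6.953 × e^(−2.742) = 6.953 × 0.06447 ≈ 0.448 µg/mL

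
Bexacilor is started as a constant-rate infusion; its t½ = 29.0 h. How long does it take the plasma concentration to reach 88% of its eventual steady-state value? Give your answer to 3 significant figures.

k = ln 2 / 29.0 = 0.02390 h⁻¹
f = 1 − e^(−kt)  ⇒  t = −ln(1 − f) / k
t = −ln(1 − 0.88) / 0.02390 = 2.120 / 0.02390 ≈ 88.7 hours

88.7 hours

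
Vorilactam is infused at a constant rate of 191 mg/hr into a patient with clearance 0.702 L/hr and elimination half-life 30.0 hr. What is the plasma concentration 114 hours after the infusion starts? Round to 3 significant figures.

253 µg/mL

Css = rate / CL = 191 / 0.702 = 272.1 µg/mL
k = ln 2 / 30.0 = 0.02310 hr⁻¹
C(t) = Css (1 − e^(−kt)) = 272.1 × (1 − e^(−2.634)) = 272.1 × 0.9282 ≈ 253 µg/mL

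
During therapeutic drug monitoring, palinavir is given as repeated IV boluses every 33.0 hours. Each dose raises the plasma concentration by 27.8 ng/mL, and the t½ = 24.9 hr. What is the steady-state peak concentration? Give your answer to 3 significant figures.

46.3 ng/mL

k = ln 2 / 24.9 = 0.02784 hr⁻¹
Fraction remaining after one interval: e^(−kτ) = e^(−0.02784 × 33.0) = 0.3991
R = 1 / (1 − 0.3991) = 1.664
Css,max = 27.8 × 1.664 ≈ 46.3 ng/mL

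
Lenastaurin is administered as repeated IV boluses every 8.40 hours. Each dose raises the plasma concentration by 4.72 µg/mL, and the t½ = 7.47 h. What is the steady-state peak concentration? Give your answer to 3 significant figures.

8.72 µg/mL

k = ln 2 / 7.47 = 0.09279 h⁻¹
Fraction remaining after one interval: e^(−kτ) = e^(−0.09279 × 8.40) = 0.4587
R = 1 / (1 − 0.4587) = 1.847
Css,max = 4.72 × 1.847 ≈ 8.72 µg/mL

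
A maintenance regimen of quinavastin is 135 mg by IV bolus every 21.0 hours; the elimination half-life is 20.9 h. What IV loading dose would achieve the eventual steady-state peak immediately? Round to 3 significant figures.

269 mg

k = ln 2 / 20.9 = 0.03316 h⁻¹
Accumulation ratio R = 1 / (1 − e^(−kτ)) = 1 / (1 − e^(−0.03316×21.0)) = 1 / (1 − 0.4983) = 1.993
Loading dose = maintenance dose × R = 135 × 1.993 ≈ 269 mg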